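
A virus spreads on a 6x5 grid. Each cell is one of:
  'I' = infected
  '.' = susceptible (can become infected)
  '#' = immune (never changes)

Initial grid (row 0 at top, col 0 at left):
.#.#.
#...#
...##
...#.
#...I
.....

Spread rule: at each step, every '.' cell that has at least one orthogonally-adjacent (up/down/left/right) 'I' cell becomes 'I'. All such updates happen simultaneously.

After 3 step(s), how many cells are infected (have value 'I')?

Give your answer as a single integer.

Answer: 9

Derivation:
Step 0 (initial): 1 infected
Step 1: +3 new -> 4 infected
Step 2: +2 new -> 6 infected
Step 3: +3 new -> 9 infected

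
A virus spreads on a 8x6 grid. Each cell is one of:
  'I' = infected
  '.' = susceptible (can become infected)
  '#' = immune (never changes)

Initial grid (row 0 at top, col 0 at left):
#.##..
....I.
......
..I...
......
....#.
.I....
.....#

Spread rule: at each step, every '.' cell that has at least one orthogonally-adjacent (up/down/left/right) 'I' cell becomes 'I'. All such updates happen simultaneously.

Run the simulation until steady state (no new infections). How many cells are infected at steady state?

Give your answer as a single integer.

Step 0 (initial): 3 infected
Step 1: +12 new -> 15 infected
Step 2: +14 new -> 29 infected
Step 3: +8 new -> 37 infected
Step 4: +5 new -> 42 infected
Step 5: +1 new -> 43 infected
Step 6: +0 new -> 43 infected

Answer: 43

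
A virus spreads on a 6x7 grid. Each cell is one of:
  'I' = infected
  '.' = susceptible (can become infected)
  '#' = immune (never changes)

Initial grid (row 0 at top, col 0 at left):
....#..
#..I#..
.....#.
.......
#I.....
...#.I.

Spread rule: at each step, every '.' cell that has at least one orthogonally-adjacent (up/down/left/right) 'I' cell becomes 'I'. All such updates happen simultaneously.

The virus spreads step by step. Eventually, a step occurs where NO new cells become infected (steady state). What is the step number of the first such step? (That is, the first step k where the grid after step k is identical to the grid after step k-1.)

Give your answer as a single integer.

Answer: 8

Derivation:
Step 0 (initial): 3 infected
Step 1: +9 new -> 12 infected
Step 2: +14 new -> 26 infected
Step 3: +4 new -> 30 infected
Step 4: +2 new -> 32 infected
Step 5: +1 new -> 33 infected
Step 6: +2 new -> 35 infected
Step 7: +1 new -> 36 infected
Step 8: +0 new -> 36 infected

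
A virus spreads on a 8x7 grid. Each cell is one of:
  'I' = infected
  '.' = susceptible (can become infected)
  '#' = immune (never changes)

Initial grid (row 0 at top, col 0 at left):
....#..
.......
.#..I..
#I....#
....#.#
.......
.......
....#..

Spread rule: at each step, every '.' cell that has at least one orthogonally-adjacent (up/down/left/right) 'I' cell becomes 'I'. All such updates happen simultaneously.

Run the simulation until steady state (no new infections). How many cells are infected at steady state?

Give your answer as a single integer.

Answer: 49

Derivation:
Step 0 (initial): 2 infected
Step 1: +6 new -> 8 infected
Step 2: +9 new -> 17 infected
Step 3: +9 new -> 26 infected
Step 4: +8 new -> 34 infected
Step 5: +8 new -> 42 infected
Step 6: +6 new -> 48 infected
Step 7: +1 new -> 49 infected
Step 8: +0 new -> 49 infected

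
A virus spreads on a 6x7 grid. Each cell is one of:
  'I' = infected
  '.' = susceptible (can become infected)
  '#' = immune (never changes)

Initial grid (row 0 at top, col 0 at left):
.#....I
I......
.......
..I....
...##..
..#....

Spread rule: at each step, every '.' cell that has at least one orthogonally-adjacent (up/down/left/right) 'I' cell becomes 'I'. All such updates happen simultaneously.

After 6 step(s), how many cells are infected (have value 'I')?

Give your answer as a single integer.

Answer: 37

Derivation:
Step 0 (initial): 3 infected
Step 1: +9 new -> 12 infected
Step 2: +9 new -> 21 infected
Step 3: +10 new -> 31 infected
Step 4: +3 new -> 34 infected
Step 5: +2 new -> 36 infected
Step 6: +1 new -> 37 infected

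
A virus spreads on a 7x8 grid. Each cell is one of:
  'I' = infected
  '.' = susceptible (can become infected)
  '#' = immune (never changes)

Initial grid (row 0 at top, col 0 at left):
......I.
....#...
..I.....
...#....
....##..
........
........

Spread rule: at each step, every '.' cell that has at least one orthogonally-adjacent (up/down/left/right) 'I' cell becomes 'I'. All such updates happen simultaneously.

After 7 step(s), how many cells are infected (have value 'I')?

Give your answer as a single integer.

Answer: 52

Derivation:
Step 0 (initial): 2 infected
Step 1: +7 new -> 9 infected
Step 2: +11 new -> 20 infected
Step 3: +11 new -> 31 infected
Step 4: +8 new -> 39 infected
Step 5: +6 new -> 45 infected
Step 6: +5 new -> 50 infected
Step 7: +2 new -> 52 infected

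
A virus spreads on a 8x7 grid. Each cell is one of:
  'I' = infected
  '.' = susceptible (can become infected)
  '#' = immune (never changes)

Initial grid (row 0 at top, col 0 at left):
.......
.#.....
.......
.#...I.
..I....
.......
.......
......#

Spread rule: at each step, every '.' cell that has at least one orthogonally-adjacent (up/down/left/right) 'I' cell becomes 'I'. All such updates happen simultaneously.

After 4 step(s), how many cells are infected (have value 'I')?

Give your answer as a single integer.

Step 0 (initial): 2 infected
Step 1: +8 new -> 10 infected
Step 2: +12 new -> 22 infected
Step 3: +14 new -> 36 infected
Step 4: +11 new -> 47 infected

Answer: 47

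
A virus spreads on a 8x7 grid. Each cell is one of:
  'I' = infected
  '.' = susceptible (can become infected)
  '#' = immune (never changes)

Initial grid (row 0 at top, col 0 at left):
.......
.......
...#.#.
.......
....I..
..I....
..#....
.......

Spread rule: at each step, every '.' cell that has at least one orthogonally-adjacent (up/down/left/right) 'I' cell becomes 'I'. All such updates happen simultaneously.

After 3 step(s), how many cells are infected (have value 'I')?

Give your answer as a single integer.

Answer: 31

Derivation:
Step 0 (initial): 2 infected
Step 1: +7 new -> 9 infected
Step 2: +11 new -> 20 infected
Step 3: +11 new -> 31 infected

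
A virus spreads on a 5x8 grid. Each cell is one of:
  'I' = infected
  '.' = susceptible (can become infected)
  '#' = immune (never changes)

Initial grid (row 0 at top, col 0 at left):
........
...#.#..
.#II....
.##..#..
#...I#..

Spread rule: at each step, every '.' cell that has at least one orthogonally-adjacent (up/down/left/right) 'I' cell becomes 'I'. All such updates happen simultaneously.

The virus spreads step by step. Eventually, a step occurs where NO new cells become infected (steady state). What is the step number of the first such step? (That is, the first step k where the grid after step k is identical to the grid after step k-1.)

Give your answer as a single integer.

Answer: 7

Derivation:
Step 0 (initial): 3 infected
Step 1: +5 new -> 8 infected
Step 2: +5 new -> 13 infected
Step 3: +6 new -> 19 infected
Step 4: +6 new -> 25 infected
Step 5: +5 new -> 30 infected
Step 6: +2 new -> 32 infected
Step 7: +0 new -> 32 infected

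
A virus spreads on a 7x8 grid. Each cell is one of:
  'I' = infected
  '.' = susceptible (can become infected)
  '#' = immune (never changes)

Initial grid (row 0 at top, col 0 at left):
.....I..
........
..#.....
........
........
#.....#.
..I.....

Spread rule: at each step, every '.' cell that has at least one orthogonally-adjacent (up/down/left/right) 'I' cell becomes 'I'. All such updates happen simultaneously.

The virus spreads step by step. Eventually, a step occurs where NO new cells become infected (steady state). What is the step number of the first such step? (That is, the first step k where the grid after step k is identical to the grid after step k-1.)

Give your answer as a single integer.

Step 0 (initial): 2 infected
Step 1: +6 new -> 8 infected
Step 2: +10 new -> 18 infected
Step 3: +11 new -> 29 infected
Step 4: +13 new -> 42 infected
Step 5: +7 new -> 49 infected
Step 6: +4 new -> 53 infected
Step 7: +0 new -> 53 infected

Answer: 7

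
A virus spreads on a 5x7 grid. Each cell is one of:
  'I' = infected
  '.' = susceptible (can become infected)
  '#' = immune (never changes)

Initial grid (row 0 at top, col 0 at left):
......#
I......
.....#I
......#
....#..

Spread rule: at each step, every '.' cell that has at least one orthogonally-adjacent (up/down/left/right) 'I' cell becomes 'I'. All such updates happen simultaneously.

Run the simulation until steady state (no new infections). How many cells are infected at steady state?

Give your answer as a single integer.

Step 0 (initial): 2 infected
Step 1: +4 new -> 6 infected
Step 2: +5 new -> 11 infected
Step 3: +7 new -> 18 infected
Step 4: +6 new -> 24 infected
Step 5: +3 new -> 27 infected
Step 6: +2 new -> 29 infected
Step 7: +1 new -> 30 infected
Step 8: +1 new -> 31 infected
Step 9: +0 new -> 31 infected

Answer: 31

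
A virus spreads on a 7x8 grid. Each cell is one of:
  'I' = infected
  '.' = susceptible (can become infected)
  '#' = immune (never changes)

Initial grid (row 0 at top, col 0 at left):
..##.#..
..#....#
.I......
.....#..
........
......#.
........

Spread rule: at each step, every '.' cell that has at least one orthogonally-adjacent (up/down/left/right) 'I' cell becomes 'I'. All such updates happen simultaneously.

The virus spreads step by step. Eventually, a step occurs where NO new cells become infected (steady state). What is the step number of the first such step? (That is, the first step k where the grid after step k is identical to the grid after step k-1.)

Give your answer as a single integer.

Step 0 (initial): 1 infected
Step 1: +4 new -> 5 infected
Step 2: +6 new -> 11 infected
Step 3: +7 new -> 18 infected
Step 4: +7 new -> 25 infected
Step 5: +7 new -> 32 infected
Step 6: +6 new -> 38 infected
Step 7: +5 new -> 43 infected
Step 8: +3 new -> 46 infected
Step 9: +2 new -> 48 infected
Step 10: +1 new -> 49 infected
Step 11: +0 new -> 49 infected

Answer: 11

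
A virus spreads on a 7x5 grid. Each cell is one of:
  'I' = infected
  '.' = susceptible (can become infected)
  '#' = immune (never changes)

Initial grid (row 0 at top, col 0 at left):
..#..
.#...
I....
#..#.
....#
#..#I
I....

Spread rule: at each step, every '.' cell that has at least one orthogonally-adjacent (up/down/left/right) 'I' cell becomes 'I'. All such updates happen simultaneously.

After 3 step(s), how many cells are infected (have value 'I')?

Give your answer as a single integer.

Answer: 19

Derivation:
Step 0 (initial): 3 infected
Step 1: +4 new -> 7 infected
Step 2: +6 new -> 13 infected
Step 3: +6 new -> 19 infected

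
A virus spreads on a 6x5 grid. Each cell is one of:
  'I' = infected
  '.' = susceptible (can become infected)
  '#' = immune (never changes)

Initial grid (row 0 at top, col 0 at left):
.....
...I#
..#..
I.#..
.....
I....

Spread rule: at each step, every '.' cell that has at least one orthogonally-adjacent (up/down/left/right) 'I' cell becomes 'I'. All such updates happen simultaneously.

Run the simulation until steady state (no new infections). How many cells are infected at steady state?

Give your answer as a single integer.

Step 0 (initial): 3 infected
Step 1: +7 new -> 10 infected
Step 2: +9 new -> 19 infected
Step 3: +6 new -> 25 infected
Step 4: +2 new -> 27 infected
Step 5: +0 new -> 27 infected

Answer: 27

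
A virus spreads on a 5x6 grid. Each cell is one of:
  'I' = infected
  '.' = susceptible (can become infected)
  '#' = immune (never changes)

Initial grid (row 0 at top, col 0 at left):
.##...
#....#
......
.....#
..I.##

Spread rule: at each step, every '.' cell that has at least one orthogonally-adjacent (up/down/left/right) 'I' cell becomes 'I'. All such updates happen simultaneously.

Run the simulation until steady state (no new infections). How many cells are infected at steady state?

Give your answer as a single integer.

Answer: 22

Derivation:
Step 0 (initial): 1 infected
Step 1: +3 new -> 4 infected
Step 2: +4 new -> 8 infected
Step 3: +5 new -> 13 infected
Step 4: +4 new -> 17 infected
Step 5: +3 new -> 20 infected
Step 6: +1 new -> 21 infected
Step 7: +1 new -> 22 infected
Step 8: +0 new -> 22 infected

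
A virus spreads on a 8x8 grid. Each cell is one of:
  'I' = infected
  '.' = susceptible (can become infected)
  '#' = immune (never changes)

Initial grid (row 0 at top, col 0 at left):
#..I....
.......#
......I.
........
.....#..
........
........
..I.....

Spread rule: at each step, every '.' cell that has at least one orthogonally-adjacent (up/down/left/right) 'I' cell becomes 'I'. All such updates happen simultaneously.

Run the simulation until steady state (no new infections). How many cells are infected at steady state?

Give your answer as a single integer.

Answer: 61

Derivation:
Step 0 (initial): 3 infected
Step 1: +10 new -> 13 infected
Step 2: +16 new -> 29 infected
Step 3: +13 new -> 42 infected
Step 4: +13 new -> 55 infected
Step 5: +5 new -> 60 infected
Step 6: +1 new -> 61 infected
Step 7: +0 new -> 61 infected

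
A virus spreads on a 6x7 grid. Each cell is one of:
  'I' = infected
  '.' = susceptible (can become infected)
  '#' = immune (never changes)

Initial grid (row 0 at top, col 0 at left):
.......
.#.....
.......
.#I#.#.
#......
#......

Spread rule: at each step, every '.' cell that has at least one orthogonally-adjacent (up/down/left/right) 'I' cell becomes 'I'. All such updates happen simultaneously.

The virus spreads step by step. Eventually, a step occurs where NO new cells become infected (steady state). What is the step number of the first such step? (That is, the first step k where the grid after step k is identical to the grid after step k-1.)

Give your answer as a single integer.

Step 0 (initial): 1 infected
Step 1: +2 new -> 3 infected
Step 2: +6 new -> 9 infected
Step 3: +7 new -> 16 infected
Step 4: +9 new -> 25 infected
Step 5: +6 new -> 31 infected
Step 6: +4 new -> 35 infected
Step 7: +1 new -> 36 infected
Step 8: +0 new -> 36 infected

Answer: 8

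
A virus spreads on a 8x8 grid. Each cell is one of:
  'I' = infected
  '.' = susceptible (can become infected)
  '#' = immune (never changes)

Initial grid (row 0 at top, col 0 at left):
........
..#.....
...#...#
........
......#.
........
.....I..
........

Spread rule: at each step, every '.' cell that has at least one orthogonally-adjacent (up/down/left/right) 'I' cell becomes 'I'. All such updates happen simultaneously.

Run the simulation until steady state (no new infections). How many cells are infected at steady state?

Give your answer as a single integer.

Answer: 60

Derivation:
Step 0 (initial): 1 infected
Step 1: +4 new -> 5 infected
Step 2: +7 new -> 12 infected
Step 3: +7 new -> 19 infected
Step 4: +8 new -> 27 infected
Step 5: +9 new -> 36 infected
Step 6: +7 new -> 43 infected
Step 7: +7 new -> 50 infected
Step 8: +4 new -> 54 infected
Step 9: +3 new -> 57 infected
Step 10: +2 new -> 59 infected
Step 11: +1 new -> 60 infected
Step 12: +0 new -> 60 infected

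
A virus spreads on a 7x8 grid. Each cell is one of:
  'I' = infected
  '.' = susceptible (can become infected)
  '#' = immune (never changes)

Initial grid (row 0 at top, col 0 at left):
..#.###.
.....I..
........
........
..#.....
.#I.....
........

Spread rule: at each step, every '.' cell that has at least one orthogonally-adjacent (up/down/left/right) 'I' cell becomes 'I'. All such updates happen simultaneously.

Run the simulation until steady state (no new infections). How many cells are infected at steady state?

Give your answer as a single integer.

Answer: 50

Derivation:
Step 0 (initial): 2 infected
Step 1: +5 new -> 7 infected
Step 2: +9 new -> 16 infected
Step 3: +13 new -> 29 infected
Step 4: +8 new -> 37 infected
Step 5: +8 new -> 45 infected
Step 6: +5 new -> 50 infected
Step 7: +0 new -> 50 infected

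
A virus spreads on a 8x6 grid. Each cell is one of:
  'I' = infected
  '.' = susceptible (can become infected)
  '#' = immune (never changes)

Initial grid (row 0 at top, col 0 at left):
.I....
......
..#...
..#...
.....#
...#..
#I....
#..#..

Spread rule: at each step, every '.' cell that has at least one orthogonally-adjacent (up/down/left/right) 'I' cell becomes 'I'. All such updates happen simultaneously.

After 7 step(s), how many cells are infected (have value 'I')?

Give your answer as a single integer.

Answer: 41

Derivation:
Step 0 (initial): 2 infected
Step 1: +6 new -> 8 infected
Step 2: +9 new -> 17 infected
Step 3: +7 new -> 24 infected
Step 4: +8 new -> 32 infected
Step 5: +6 new -> 38 infected
Step 6: +2 new -> 40 infected
Step 7: +1 new -> 41 infected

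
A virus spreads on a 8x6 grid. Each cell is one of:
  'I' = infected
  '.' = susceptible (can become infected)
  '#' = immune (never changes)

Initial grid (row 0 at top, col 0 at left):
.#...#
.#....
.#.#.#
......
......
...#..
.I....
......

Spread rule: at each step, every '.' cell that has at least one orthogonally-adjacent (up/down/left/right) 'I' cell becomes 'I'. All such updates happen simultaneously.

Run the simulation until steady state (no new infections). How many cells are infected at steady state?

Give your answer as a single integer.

Step 0 (initial): 1 infected
Step 1: +4 new -> 5 infected
Step 2: +6 new -> 11 infected
Step 3: +5 new -> 16 infected
Step 4: +6 new -> 22 infected
Step 5: +6 new -> 28 infected
Step 6: +4 new -> 32 infected
Step 7: +5 new -> 37 infected
Step 8: +2 new -> 39 infected
Step 9: +2 new -> 41 infected
Step 10: +0 new -> 41 infected

Answer: 41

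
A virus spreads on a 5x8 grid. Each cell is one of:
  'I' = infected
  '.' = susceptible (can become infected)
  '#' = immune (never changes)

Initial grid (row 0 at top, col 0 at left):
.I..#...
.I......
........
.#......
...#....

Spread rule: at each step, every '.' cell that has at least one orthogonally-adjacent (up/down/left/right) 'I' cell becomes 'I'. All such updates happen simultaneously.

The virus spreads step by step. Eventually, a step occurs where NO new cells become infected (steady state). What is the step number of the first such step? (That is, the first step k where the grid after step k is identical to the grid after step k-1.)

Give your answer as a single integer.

Answer: 10

Derivation:
Step 0 (initial): 2 infected
Step 1: +5 new -> 7 infected
Step 2: +4 new -> 11 infected
Step 3: +4 new -> 15 infected
Step 4: +5 new -> 20 infected
Step 5: +5 new -> 25 infected
Step 6: +5 new -> 30 infected
Step 7: +4 new -> 34 infected
Step 8: +2 new -> 36 infected
Step 9: +1 new -> 37 infected
Step 10: +0 new -> 37 infected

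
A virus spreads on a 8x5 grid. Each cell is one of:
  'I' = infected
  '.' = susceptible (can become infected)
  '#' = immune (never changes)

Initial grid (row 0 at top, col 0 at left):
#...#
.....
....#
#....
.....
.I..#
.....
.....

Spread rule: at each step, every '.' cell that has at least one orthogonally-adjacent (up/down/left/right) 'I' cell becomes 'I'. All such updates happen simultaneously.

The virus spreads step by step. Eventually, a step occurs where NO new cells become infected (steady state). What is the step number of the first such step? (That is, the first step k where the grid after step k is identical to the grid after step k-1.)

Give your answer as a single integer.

Step 0 (initial): 1 infected
Step 1: +4 new -> 5 infected
Step 2: +7 new -> 12 infected
Step 3: +6 new -> 18 infected
Step 4: +7 new -> 25 infected
Step 5: +6 new -> 31 infected
Step 6: +2 new -> 33 infected
Step 7: +2 new -> 35 infected
Step 8: +0 new -> 35 infected

Answer: 8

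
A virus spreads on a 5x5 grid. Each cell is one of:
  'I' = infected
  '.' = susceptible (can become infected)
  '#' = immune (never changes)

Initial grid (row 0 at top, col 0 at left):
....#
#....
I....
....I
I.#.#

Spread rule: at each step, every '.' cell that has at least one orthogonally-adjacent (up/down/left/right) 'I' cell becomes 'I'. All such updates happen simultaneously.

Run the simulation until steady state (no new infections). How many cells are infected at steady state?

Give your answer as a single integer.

Answer: 21

Derivation:
Step 0 (initial): 3 infected
Step 1: +5 new -> 8 infected
Step 2: +7 new -> 15 infected
Step 3: +3 new -> 18 infected
Step 4: +3 new -> 21 infected
Step 5: +0 new -> 21 infected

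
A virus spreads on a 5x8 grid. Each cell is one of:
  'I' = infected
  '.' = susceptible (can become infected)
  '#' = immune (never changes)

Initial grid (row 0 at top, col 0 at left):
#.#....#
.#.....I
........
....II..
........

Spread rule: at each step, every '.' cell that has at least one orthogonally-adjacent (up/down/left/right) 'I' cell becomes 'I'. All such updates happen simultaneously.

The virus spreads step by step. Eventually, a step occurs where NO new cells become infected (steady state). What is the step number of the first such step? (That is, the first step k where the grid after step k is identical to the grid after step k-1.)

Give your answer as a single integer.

Step 0 (initial): 3 infected
Step 1: +8 new -> 11 infected
Step 2: +9 new -> 20 infected
Step 3: +7 new -> 27 infected
Step 4: +5 new -> 32 infected
Step 5: +2 new -> 34 infected
Step 6: +1 new -> 35 infected
Step 7: +0 new -> 35 infected

Answer: 7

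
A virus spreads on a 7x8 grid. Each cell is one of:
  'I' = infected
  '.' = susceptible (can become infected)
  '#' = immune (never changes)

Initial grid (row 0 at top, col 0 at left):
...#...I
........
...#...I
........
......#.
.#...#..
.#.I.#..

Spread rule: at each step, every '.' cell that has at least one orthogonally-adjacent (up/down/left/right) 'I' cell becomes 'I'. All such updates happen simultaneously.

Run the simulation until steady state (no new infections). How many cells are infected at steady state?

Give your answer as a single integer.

Answer: 49

Derivation:
Step 0 (initial): 3 infected
Step 1: +7 new -> 10 infected
Step 2: +8 new -> 18 infected
Step 3: +8 new -> 26 infected
Step 4: +7 new -> 33 infected
Step 5: +5 new -> 38 infected
Step 6: +4 new -> 42 infected
Step 7: +4 new -> 46 infected
Step 8: +2 new -> 48 infected
Step 9: +1 new -> 49 infected
Step 10: +0 new -> 49 infected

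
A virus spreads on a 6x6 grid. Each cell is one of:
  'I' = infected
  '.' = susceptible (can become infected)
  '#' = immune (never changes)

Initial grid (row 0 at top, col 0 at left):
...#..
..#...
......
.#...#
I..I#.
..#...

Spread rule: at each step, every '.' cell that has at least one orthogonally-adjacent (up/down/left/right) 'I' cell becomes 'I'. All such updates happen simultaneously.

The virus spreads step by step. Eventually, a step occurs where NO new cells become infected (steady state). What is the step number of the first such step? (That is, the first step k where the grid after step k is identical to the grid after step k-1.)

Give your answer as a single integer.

Step 0 (initial): 2 infected
Step 1: +6 new -> 8 infected
Step 2: +6 new -> 14 infected
Step 3: +6 new -> 20 infected
Step 4: +5 new -> 25 infected
Step 5: +3 new -> 28 infected
Step 6: +2 new -> 30 infected
Step 7: +0 new -> 30 infected

Answer: 7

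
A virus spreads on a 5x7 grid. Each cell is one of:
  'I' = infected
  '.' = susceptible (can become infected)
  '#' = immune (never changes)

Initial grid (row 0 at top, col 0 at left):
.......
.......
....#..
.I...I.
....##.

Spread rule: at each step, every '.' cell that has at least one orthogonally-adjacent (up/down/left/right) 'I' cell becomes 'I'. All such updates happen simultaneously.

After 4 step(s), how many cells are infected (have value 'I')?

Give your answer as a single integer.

Answer: 31

Derivation:
Step 0 (initial): 2 infected
Step 1: +7 new -> 9 infected
Step 2: +9 new -> 18 infected
Step 3: +8 new -> 26 infected
Step 4: +5 new -> 31 infected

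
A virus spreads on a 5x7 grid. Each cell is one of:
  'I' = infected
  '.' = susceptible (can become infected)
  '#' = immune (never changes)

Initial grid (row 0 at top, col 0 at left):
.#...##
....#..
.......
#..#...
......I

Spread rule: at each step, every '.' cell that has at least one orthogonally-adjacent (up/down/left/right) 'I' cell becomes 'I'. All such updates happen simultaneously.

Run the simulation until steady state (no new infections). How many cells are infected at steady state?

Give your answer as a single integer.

Step 0 (initial): 1 infected
Step 1: +2 new -> 3 infected
Step 2: +3 new -> 6 infected
Step 3: +4 new -> 10 infected
Step 4: +3 new -> 13 infected
Step 5: +3 new -> 16 infected
Step 6: +4 new -> 20 infected
Step 7: +3 new -> 23 infected
Step 8: +4 new -> 27 infected
Step 9: +1 new -> 28 infected
Step 10: +1 new -> 29 infected
Step 11: +0 new -> 29 infected

Answer: 29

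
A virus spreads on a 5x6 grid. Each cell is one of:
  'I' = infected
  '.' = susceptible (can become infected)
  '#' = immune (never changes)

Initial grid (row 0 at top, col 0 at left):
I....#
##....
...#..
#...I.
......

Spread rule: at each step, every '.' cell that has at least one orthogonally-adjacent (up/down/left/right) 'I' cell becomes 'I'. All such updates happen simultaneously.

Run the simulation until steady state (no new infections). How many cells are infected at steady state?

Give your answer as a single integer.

Step 0 (initial): 2 infected
Step 1: +5 new -> 7 infected
Step 2: +6 new -> 13 infected
Step 3: +8 new -> 21 infected
Step 4: +2 new -> 23 infected
Step 5: +2 new -> 25 infected
Step 6: +0 new -> 25 infected

Answer: 25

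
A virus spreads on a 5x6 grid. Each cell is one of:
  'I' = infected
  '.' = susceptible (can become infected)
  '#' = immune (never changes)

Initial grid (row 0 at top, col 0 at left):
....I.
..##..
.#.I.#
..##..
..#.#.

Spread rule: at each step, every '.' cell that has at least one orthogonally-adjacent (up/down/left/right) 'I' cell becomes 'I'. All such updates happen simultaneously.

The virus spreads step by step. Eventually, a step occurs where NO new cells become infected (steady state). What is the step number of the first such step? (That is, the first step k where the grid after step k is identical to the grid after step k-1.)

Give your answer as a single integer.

Answer: 10

Derivation:
Step 0 (initial): 2 infected
Step 1: +5 new -> 7 infected
Step 2: +3 new -> 10 infected
Step 3: +2 new -> 12 infected
Step 4: +3 new -> 15 infected
Step 5: +1 new -> 16 infected
Step 6: +1 new -> 17 infected
Step 7: +1 new -> 18 infected
Step 8: +2 new -> 20 infected
Step 9: +1 new -> 21 infected
Step 10: +0 new -> 21 infected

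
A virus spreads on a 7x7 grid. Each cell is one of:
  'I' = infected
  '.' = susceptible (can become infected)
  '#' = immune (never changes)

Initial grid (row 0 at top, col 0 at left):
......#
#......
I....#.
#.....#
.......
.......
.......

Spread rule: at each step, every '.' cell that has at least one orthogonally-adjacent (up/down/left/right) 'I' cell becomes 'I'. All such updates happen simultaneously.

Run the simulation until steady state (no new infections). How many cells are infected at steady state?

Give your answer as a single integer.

Answer: 44

Derivation:
Step 0 (initial): 1 infected
Step 1: +1 new -> 2 infected
Step 2: +3 new -> 5 infected
Step 3: +5 new -> 10 infected
Step 4: +8 new -> 18 infected
Step 5: +7 new -> 25 infected
Step 6: +7 new -> 32 infected
Step 7: +5 new -> 37 infected
Step 8: +4 new -> 41 infected
Step 9: +2 new -> 43 infected
Step 10: +1 new -> 44 infected
Step 11: +0 new -> 44 infected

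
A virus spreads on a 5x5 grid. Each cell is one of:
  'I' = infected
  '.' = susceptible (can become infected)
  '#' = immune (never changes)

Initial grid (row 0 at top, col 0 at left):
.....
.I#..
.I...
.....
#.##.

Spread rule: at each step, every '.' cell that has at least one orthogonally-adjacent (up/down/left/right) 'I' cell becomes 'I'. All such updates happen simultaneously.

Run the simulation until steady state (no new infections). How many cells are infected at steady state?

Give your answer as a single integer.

Step 0 (initial): 2 infected
Step 1: +5 new -> 7 infected
Step 2: +6 new -> 13 infected
Step 3: +4 new -> 17 infected
Step 4: +3 new -> 20 infected
Step 5: +1 new -> 21 infected
Step 6: +0 new -> 21 infected

Answer: 21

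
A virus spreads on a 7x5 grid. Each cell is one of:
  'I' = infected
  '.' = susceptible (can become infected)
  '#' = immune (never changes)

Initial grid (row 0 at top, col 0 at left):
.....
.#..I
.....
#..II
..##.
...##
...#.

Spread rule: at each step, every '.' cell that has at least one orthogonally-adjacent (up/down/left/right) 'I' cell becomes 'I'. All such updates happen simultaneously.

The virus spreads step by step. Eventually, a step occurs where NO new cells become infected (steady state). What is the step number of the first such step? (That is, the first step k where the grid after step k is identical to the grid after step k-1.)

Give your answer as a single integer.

Answer: 7

Derivation:
Step 0 (initial): 3 infected
Step 1: +6 new -> 9 infected
Step 2: +4 new -> 13 infected
Step 3: +3 new -> 16 infected
Step 4: +4 new -> 20 infected
Step 5: +5 new -> 25 infected
Step 6: +2 new -> 27 infected
Step 7: +0 new -> 27 infected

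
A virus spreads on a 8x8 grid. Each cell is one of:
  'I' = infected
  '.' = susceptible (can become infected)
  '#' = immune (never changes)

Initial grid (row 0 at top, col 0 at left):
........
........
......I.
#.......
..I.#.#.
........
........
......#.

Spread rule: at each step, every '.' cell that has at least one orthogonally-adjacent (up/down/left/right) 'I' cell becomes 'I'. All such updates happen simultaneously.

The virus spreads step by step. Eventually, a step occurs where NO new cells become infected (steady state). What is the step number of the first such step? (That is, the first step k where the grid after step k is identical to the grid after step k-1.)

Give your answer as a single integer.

Answer: 7

Derivation:
Step 0 (initial): 2 infected
Step 1: +8 new -> 10 infected
Step 2: +13 new -> 23 infected
Step 3: +14 new -> 37 infected
Step 4: +11 new -> 48 infected
Step 5: +8 new -> 56 infected
Step 6: +4 new -> 60 infected
Step 7: +0 new -> 60 infected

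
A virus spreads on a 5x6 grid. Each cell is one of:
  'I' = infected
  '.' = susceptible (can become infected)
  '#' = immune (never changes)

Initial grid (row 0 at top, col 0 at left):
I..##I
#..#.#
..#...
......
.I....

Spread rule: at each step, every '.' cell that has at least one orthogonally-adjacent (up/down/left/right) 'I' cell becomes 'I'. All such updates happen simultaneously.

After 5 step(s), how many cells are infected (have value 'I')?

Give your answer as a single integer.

Step 0 (initial): 3 infected
Step 1: +4 new -> 7 infected
Step 2: +6 new -> 13 infected
Step 3: +4 new -> 17 infected
Step 4: +3 new -> 20 infected
Step 5: +2 new -> 22 infected

Answer: 22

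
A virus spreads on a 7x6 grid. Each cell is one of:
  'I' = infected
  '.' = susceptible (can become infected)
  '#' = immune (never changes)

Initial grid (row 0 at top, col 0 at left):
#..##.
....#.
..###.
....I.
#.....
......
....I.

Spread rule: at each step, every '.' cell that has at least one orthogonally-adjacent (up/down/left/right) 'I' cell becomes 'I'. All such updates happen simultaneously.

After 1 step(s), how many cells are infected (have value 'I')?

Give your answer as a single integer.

Step 0 (initial): 2 infected
Step 1: +6 new -> 8 infected

Answer: 8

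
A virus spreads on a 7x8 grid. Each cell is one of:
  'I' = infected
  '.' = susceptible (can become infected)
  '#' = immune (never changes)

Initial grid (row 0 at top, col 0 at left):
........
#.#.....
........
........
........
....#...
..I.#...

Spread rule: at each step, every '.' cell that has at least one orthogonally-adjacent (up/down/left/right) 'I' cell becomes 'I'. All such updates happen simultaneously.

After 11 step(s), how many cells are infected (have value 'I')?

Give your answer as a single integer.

Answer: 52

Derivation:
Step 0 (initial): 1 infected
Step 1: +3 new -> 4 infected
Step 2: +4 new -> 8 infected
Step 3: +4 new -> 12 infected
Step 4: +5 new -> 17 infected
Step 5: +5 new -> 22 infected
Step 6: +7 new -> 29 infected
Step 7: +8 new -> 37 infected
Step 8: +8 new -> 45 infected
Step 9: +4 new -> 49 infected
Step 10: +2 new -> 51 infected
Step 11: +1 new -> 52 infected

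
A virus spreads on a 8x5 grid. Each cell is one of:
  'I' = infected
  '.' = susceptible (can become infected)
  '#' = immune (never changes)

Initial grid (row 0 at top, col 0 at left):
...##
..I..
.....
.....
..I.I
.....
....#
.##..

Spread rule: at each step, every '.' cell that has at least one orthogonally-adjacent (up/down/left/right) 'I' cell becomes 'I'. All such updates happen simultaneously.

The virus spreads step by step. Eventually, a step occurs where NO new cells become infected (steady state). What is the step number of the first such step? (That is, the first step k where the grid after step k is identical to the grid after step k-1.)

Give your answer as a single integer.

Answer: 6

Derivation:
Step 0 (initial): 3 infected
Step 1: +10 new -> 13 infected
Step 2: +12 new -> 25 infected
Step 3: +6 new -> 31 infected
Step 4: +2 new -> 33 infected
Step 5: +2 new -> 35 infected
Step 6: +0 new -> 35 infected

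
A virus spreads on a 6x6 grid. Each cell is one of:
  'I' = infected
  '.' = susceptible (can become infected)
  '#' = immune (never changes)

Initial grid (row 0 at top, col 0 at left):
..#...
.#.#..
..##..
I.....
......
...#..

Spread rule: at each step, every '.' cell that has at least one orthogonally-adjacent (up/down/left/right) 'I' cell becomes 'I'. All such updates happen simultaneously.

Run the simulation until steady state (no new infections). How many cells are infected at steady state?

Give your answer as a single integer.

Step 0 (initial): 1 infected
Step 1: +3 new -> 4 infected
Step 2: +5 new -> 9 infected
Step 3: +4 new -> 13 infected
Step 4: +4 new -> 17 infected
Step 5: +3 new -> 20 infected
Step 6: +4 new -> 24 infected
Step 7: +3 new -> 27 infected
Step 8: +2 new -> 29 infected
Step 9: +0 new -> 29 infected

Answer: 29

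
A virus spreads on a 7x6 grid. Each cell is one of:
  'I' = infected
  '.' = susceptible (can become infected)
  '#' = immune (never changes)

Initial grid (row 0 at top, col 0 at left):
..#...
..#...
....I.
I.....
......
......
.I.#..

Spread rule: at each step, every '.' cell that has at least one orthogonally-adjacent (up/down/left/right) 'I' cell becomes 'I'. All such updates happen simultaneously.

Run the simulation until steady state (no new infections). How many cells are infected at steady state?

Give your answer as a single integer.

Answer: 39

Derivation:
Step 0 (initial): 3 infected
Step 1: +10 new -> 13 infected
Step 2: +13 new -> 26 infected
Step 3: +9 new -> 35 infected
Step 4: +3 new -> 38 infected
Step 5: +1 new -> 39 infected
Step 6: +0 new -> 39 infected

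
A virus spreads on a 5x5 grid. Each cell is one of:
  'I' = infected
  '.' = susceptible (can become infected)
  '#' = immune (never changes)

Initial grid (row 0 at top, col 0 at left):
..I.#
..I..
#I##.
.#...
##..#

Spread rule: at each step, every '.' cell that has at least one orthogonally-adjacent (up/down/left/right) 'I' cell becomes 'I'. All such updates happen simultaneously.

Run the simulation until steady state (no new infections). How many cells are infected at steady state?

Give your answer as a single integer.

Step 0 (initial): 3 infected
Step 1: +4 new -> 7 infected
Step 2: +3 new -> 10 infected
Step 3: +1 new -> 11 infected
Step 4: +1 new -> 12 infected
Step 5: +1 new -> 13 infected
Step 6: +2 new -> 15 infected
Step 7: +1 new -> 16 infected
Step 8: +0 new -> 16 infected

Answer: 16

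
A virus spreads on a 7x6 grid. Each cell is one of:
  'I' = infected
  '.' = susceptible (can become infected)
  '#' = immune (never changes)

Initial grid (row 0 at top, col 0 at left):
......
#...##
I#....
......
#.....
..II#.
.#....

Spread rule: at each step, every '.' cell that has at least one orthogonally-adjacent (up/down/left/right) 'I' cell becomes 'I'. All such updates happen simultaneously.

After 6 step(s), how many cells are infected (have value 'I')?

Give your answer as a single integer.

Answer: 33

Derivation:
Step 0 (initial): 3 infected
Step 1: +6 new -> 9 infected
Step 2: +7 new -> 16 infected
Step 3: +6 new -> 22 infected
Step 4: +5 new -> 27 infected
Step 5: +4 new -> 31 infected
Step 6: +2 new -> 33 infected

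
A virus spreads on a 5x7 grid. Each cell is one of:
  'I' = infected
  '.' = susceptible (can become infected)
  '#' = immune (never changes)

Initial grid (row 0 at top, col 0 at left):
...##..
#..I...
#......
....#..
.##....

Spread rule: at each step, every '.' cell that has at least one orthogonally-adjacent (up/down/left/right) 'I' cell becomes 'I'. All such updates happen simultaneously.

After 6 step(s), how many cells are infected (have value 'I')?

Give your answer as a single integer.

Step 0 (initial): 1 infected
Step 1: +3 new -> 4 infected
Step 2: +6 new -> 10 infected
Step 3: +7 new -> 17 infected
Step 4: +6 new -> 23 infected
Step 5: +3 new -> 26 infected
Step 6: +2 new -> 28 infected

Answer: 28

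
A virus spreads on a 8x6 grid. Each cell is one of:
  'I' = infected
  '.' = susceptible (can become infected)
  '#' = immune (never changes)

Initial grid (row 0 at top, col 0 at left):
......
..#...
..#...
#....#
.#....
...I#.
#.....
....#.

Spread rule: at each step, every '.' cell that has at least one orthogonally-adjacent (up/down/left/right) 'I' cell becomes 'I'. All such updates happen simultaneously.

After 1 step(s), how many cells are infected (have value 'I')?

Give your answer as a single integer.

Answer: 4

Derivation:
Step 0 (initial): 1 infected
Step 1: +3 new -> 4 infected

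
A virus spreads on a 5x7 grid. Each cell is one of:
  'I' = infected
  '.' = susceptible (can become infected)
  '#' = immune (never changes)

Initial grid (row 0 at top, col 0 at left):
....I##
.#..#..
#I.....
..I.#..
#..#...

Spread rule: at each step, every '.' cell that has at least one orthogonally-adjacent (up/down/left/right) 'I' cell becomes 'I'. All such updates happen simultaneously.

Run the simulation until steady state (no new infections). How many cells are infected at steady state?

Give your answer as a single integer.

Answer: 27

Derivation:
Step 0 (initial): 3 infected
Step 1: +5 new -> 8 infected
Step 2: +6 new -> 14 infected
Step 3: +2 new -> 16 infected
Step 4: +2 new -> 18 infected
Step 5: +4 new -> 22 infected
Step 6: +3 new -> 25 infected
Step 7: +2 new -> 27 infected
Step 8: +0 new -> 27 infected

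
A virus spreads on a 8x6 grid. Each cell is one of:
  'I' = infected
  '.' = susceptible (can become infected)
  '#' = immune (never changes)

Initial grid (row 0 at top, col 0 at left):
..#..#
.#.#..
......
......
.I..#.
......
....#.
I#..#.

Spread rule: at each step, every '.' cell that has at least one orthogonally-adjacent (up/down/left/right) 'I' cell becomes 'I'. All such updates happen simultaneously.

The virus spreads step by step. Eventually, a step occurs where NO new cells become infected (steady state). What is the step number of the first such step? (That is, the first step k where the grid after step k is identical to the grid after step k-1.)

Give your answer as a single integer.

Step 0 (initial): 2 infected
Step 1: +5 new -> 7 infected
Step 2: +7 new -> 14 infected
Step 3: +5 new -> 19 infected
Step 4: +7 new -> 26 infected
Step 5: +5 new -> 31 infected
Step 6: +5 new -> 36 infected
Step 7: +3 new -> 39 infected
Step 8: +1 new -> 40 infected
Step 9: +0 new -> 40 infected

Answer: 9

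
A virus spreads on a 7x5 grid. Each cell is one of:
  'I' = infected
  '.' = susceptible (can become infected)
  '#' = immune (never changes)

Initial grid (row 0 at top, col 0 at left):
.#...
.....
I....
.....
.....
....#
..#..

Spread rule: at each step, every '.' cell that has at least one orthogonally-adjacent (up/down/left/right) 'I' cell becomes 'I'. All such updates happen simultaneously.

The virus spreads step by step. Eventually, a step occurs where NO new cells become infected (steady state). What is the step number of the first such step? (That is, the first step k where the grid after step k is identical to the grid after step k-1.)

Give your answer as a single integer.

Answer: 9

Derivation:
Step 0 (initial): 1 infected
Step 1: +3 new -> 4 infected
Step 2: +5 new -> 9 infected
Step 3: +5 new -> 14 infected
Step 4: +7 new -> 21 infected
Step 5: +6 new -> 27 infected
Step 6: +3 new -> 30 infected
Step 7: +1 new -> 31 infected
Step 8: +1 new -> 32 infected
Step 9: +0 new -> 32 infected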